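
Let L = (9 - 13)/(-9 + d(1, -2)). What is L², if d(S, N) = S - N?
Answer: 4/9 ≈ 0.44444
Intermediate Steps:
L = ⅔ (L = (9 - 13)/(-9 + (1 - 1*(-2))) = -4/(-9 + (1 + 2)) = -4/(-9 + 3) = -4/(-6) = -4*(-⅙) = ⅔ ≈ 0.66667)
L² = (⅔)² = 4/9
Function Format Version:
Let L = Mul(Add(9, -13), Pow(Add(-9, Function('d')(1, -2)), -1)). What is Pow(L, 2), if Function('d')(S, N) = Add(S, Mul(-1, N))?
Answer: Rational(4, 9) ≈ 0.44444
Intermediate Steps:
L = Rational(2, 3) (L = Mul(Add(9, -13), Pow(Add(-9, Add(1, Mul(-1, -2))), -1)) = Mul(-4, Pow(Add(-9, Add(1, 2)), -1)) = Mul(-4, Pow(Add(-9, 3), -1)) = Mul(-4, Pow(-6, -1)) = Mul(-4, Rational(-1, 6)) = Rational(2, 3) ≈ 0.66667)
Pow(L, 2) = Pow(Rational(2, 3), 2) = Rational(4, 9)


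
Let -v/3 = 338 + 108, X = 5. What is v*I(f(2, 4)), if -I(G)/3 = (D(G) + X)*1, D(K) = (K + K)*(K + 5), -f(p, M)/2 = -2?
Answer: 309078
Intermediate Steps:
f(p, M) = 4 (f(p, M) = -2*(-2) = 4)
D(K) = 2*K*(5 + K) (D(K) = (2*K)*(5 + K) = 2*K*(5 + K))
v = -1338 (v = -3*(338 + 108) = -3*446 = -1338)
I(G) = -15 - 6*G*(5 + G) (I(G) = -3*(2*G*(5 + G) + 5) = -3*(5 + 2*G*(5 + G)) = -15 - 6*G*(5 + G))
v*I(f(2, 4)) = -1338*(-15 - 6*4*(5 + 4)) = -1338*(-15 - 6*4*9) = -1338*(-15 - 216) = -1338*(-231) = 309078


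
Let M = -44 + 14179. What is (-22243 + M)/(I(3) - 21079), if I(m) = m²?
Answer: 4054/10535 ≈ 0.38481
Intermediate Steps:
M = 14135
(-22243 + M)/(I(3) - 21079) = (-22243 + 14135)/(3² - 21079) = -8108/(9 - 21079) = -8108/(-21070) = -8108*(-1/21070) = 4054/10535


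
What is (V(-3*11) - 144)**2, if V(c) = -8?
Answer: 23104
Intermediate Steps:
(V(-3*11) - 144)**2 = (-8 - 144)**2 = (-152)**2 = 23104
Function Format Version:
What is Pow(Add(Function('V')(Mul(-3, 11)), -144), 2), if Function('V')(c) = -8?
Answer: 23104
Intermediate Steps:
Pow(Add(Function('V')(Mul(-3, 11)), -144), 2) = Pow(Add(-8, -144), 2) = Pow(-152, 2) = 23104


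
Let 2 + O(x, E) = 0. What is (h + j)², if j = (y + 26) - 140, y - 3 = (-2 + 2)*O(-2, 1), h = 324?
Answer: 45369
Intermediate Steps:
O(x, E) = -2 (O(x, E) = -2 + 0 = -2)
y = 3 (y = 3 + (-2 + 2)*(-2) = 3 + 0*(-2) = 3 + 0 = 3)
j = -111 (j = (3 + 26) - 140 = 29 - 140 = -111)
(h + j)² = (324 - 111)² = 213² = 45369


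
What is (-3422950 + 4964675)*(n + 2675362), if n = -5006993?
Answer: -3594733803475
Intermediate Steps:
(-3422950 + 4964675)*(n + 2675362) = (-3422950 + 4964675)*(-5006993 + 2675362) = 1541725*(-2331631) = -3594733803475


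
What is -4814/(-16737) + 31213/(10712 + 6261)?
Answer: 604120003/284077101 ≈ 2.1266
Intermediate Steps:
-4814/(-16737) + 31213/(10712 + 6261) = -4814*(-1/16737) + 31213/16973 = 4814/16737 + 31213*(1/16973) = 4814/16737 + 31213/16973 = 604120003/284077101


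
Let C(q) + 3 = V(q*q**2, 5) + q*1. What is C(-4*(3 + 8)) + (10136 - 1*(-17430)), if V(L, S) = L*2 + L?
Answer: -228033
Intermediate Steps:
V(L, S) = 3*L (V(L, S) = 2*L + L = 3*L)
C(q) = -3 + q + 3*q**3 (C(q) = -3 + (3*(q*q**2) + q*1) = -3 + (3*q**3 + q) = -3 + (q + 3*q**3) = -3 + q + 3*q**3)
C(-4*(3 + 8)) + (10136 - 1*(-17430)) = (-3 - 4*(3 + 8) + 3*(-4*(3 + 8))**3) + (10136 - 1*(-17430)) = (-3 - 4*11 + 3*(-4*11)**3) + (10136 + 17430) = (-3 - 44 + 3*(-44)**3) + 27566 = (-3 - 44 + 3*(-85184)) + 27566 = (-3 - 44 - 255552) + 27566 = -255599 + 27566 = -228033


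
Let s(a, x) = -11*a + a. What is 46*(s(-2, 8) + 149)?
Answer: 7774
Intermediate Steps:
s(a, x) = -10*a
46*(s(-2, 8) + 149) = 46*(-10*(-2) + 149) = 46*(20 + 149) = 46*169 = 7774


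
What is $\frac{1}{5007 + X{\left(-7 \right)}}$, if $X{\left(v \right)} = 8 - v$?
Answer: $\frac{1}{5022} \approx 0.00019912$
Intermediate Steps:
$\frac{1}{5007 + X{\left(-7 \right)}} = \frac{1}{5007 + \left(8 - -7\right)} = \frac{1}{5007 + \left(8 + 7\right)} = \frac{1}{5007 + 15} = \frac{1}{5022}$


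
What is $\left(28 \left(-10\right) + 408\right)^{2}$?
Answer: $16384$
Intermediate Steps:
$\left(28 \left(-10\right) + 408\right)^{2} = \left(-280 + 408\right)^{2} = 128^{2} = 16384$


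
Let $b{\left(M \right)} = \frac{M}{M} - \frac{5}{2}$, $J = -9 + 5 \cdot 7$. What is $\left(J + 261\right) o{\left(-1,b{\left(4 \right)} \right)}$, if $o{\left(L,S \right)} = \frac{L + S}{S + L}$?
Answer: $287$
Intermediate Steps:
$J = 26$ ($J = -9 + 35 = 26$)
$b{\left(M \right)} = - \frac{3}{2}$ ($b{\left(M \right)} = 1 - \frac{5}{2} = - \frac{3}{2}$)
$o{\left(L,S \right)} = 1$ ($o{\left(L,S \right)} = \frac{L + S}{L + S} = 1$)
$\left(J + 261\right) o{\left(-1,b{\left(4 \right)} \right)} = \left(26 + 261\right) 1 = 287 \cdot 1 = 287$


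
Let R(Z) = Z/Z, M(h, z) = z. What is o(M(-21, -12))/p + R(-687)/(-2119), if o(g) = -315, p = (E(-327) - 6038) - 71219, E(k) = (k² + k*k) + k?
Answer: -803759/288764606 ≈ -0.0027834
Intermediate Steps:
E(k) = k + 2*k² (E(k) = (k² + k²) + k = 2*k² + k = k + 2*k²)
R(Z) = 1
p = 136274 (p = (-327*(1 + 2*(-327)) - 6038) - 71219 = (-327*(1 - 654) - 6038) - 71219 = (-327*(-653) - 6038) - 71219 = (213531 - 6038) - 71219 = 207493 - 71219 = 136274)
o(M(-21, -12))/p + R(-687)/(-2119) = -315/136274 + 1/(-2119) = -315*1/136274 + 1*(-1/2119) = -315/136274 - 1/2119 = -803759/288764606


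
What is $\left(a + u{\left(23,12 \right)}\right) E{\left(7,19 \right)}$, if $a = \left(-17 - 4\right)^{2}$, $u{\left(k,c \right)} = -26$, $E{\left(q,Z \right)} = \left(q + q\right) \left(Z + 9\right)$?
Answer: $162680$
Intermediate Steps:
$E{\left(q,Z \right)} = 2 q \left(9 + Z\right)$
$a = 441$ ($a = \left(-21\right)^{2} = 441$)
$\left(a + u{\left(23,12 \right)}\right) E{\left(7,19 \right)} = \left(441 - 26\right) 2 \cdot 7 \left(9 + 19\right) = 415 \cdot 2 \cdot 7 \cdot 28 = 415 \cdot 392 = 162680$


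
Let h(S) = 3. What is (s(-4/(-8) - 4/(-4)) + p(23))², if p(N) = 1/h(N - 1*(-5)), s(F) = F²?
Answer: 961/144 ≈ 6.6736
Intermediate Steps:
p(N) = ⅓ (p(N) = 1/3 = ⅓)
(s(-4/(-8) - 4/(-4)) + p(23))² = ((-4/(-8) - 4/(-4))² + ⅓)² = ((-4*(-⅛) - 4*(-¼))² + ⅓)² = ((½ + 1)² + ⅓)² = ((3/2)² + ⅓)² = (9/4 + ⅓)² = (31/12)² = 961/144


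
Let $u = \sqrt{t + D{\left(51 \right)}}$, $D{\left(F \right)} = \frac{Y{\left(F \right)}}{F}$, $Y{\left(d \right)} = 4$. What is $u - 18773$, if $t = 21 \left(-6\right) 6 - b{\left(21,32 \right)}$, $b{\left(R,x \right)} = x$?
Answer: $-18773 + \frac{2 i \sqrt{512346}}{51} \approx -18773.0 + 28.07 i$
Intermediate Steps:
$D{\left(F \right)} = \frac{4}{F}$
$t = -788$ ($t = 21 \left(-6\right) 6 - 32 = \left(-126\right) 6 - 32 = -756 - 32 = -788$)
$u = \frac{2 i \sqrt{512346}}{51}$ ($u = \sqrt{-788 + \frac{4}{51}} = \sqrt{- \frac{40184}{51}} = \frac{2 i \sqrt{512346}}{51} \approx 28.07 i$)
$u - 18773 = \frac{2 i \sqrt{512346}}{51} - 18773 = -18773 + \frac{2 i \sqrt{512346}}{51}$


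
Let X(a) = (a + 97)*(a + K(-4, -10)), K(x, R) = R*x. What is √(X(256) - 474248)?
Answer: 4*I*√23110 ≈ 608.08*I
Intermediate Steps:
X(a) = (40 + a)*(97 + a) (X(a) = (a + 97)*(a - 10*(-4)) = (97 + a)*(a + 40) = (97 + a)*(40 + a) = (40 + a)*(97 + a))
√(X(256) - 474248) = √((3880 + 256² + 137*256) - 474248) = √((3880 + 65536 + 35072) - 474248) = √(104488 - 474248) = √(-369760) = 4*I*√23110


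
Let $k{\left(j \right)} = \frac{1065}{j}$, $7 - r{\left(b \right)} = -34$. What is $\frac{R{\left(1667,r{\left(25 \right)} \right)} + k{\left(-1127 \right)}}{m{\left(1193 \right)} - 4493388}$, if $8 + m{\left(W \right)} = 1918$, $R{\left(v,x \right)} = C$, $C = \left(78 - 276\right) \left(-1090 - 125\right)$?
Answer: $- \frac{271121325}{5061895706} \approx -0.053561$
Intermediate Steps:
$C = 240570$ ($C = \left(-198\right) \left(-1215\right) = 240570$)
$r{\left(b \right)} = 41$ ($r{\left(b \right)} = 7 - -34 = 7 + 34 = 41$)
$R{\left(v,x \right)} = 240570$
$m{\left(W \right)} = 1910$ ($m{\left(W \right)} = -8 + 1918 = 1910$)
$\frac{R{\left(1667,r{\left(25 \right)} \right)} + k{\left(-1127 \right)}}{m{\left(1193 \right)} - 4493388} = \frac{240570 + \frac{1065}{-1127}}{1910 - 4493388} = \frac{240570 + 1065 \left(- \frac{1}{1127}\right)}{-4491478} = \left(240570 - \frac{1065}{1127}\right) \left(- \frac{1}{4491478}\right) = \frac{271121325}{1127} \left(- \frac{1}{4491478}\right) = - \frac{271121325}{5061895706}$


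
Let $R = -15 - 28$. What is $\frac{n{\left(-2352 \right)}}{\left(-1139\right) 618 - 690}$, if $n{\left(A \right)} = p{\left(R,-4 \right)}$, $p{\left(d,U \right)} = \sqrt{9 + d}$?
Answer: $- \frac{i \sqrt{34}}{704592} \approx - 8.2756 \cdot 10^{-6} i$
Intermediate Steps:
$R = -43$
$n{\left(A \right)} = i \sqrt{34}$ ($n{\left(A \right)} = \sqrt{9 - 43} = \sqrt{-34} = i \sqrt{34}$)
$\frac{n{\left(-2352 \right)}}{\left(-1139\right) 618 - 690} = \frac{i \sqrt{34}}{\left(-1139\right) 618 - 690} = \frac{i \sqrt{34}}{-703902 - 690} = \frac{i \sqrt{34}}{-704592} = i \sqrt{34} \left(- \frac{1}{704592}\right) = - \frac{i \sqrt{34}}{704592}$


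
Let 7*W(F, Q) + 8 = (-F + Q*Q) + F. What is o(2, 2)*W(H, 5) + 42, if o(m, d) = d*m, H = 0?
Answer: 362/7 ≈ 51.714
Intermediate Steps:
W(F, Q) = -8/7 + Q²/7 (W(F, Q) = -8/7 + ((-F + Q*Q) + F)/7 = -8/7 + ((-F + Q²) + F)/7 = -8/7 + ((Q² - F) + F)/7 = -8/7 + Q²/7)
o(2, 2)*W(H, 5) + 42 = (2*2)*(-8/7 + (⅐)*5²) + 42 = 4*(-8/7 + (⅐)*25) + 42 = 4*(-8/7 + 25/7) + 42 = 4*(17/7) + 42 = 68/7 + 42 = 362/7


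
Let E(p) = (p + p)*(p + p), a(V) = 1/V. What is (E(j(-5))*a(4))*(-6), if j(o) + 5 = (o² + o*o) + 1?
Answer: -12696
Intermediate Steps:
j(o) = -4 + 2*o² (j(o) = -5 + ((o² + o*o) + 1) = -5 + ((o² + o²) + 1) = -5 + (2*o² + 1) = -5 + (1 + 2*o²) = -4 + 2*o²)
E(p) = 4*p² (E(p) = (2*p)*(2*p) = 4*p²)
(E(j(-5))*a(4))*(-6) = ((4*(-4 + 2*(-5)²)²)/4)*(-6) = ((4*(-4 + 2*25)²)*(¼))*(-6) = ((4*(-4 + 50)²)*(¼))*(-6) = ((4*46²)*(¼))*(-6) = ((4*2116)*(¼))*(-6) = (8464*(¼))*(-6) = 2116*(-6) = -12696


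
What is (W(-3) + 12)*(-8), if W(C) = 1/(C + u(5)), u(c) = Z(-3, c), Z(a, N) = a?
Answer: -284/3 ≈ -94.667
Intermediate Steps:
u(c) = -3
W(C) = 1/(-3 + C) (W(C) = 1/(C - 3) = 1/(-3 + C))
(W(-3) + 12)*(-8) = (1/(-3 - 3) + 12)*(-8) = (1/(-6) + 12)*(-8) = (-1/6 + 12)*(-8) = (71/6)*(-8) = -284/3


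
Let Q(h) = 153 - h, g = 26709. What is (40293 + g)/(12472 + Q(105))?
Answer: 33501/6260 ≈ 5.3516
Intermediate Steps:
(40293 + g)/(12472 + Q(105)) = (40293 + 26709)/(12472 + (153 - 1*105)) = 67002/(12472 + (153 - 105)) = 67002/(12472 + 48) = 67002/12520 = 67002*(1/12520) = 33501/6260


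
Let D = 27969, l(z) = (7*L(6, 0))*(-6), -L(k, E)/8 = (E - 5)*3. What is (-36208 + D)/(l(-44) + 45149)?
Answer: -8239/40109 ≈ -0.20542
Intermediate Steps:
L(k, E) = 120 - 24*E (L(k, E) = -8*(E - 5)*3 = -8*(-5 + E)*3 = -8*(-15 + 3*E) = 120 - 24*E)
l(z) = -5040 (l(z) = (7*(120 - 24*0))*(-6) = (7*(120 + 0))*(-6) = (7*120)*(-6) = 840*(-6) = -5040)
(-36208 + D)/(l(-44) + 45149) = (-36208 + 27969)/(-5040 + 45149) = -8239/40109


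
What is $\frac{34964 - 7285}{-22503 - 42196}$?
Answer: $- \frac{27679}{64699} \approx -0.42781$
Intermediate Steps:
$\frac{34964 - 7285}{-22503 - 42196} = \frac{27679}{-64699} = 27679 \left(- \frac{1}{64699}\right) = - \frac{27679}{64699}$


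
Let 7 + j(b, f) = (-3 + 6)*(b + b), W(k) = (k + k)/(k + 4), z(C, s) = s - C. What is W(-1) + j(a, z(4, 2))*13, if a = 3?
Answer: 427/3 ≈ 142.33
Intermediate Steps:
W(k) = 2*k/(4 + k) (W(k) = (2*k)/(4 + k) = 2*k/(4 + k))
j(b, f) = -7 + 6*b (j(b, f) = -7 + (-3 + 6)*(b + b) = -7 + 3*(2*b) = -7 + 6*b)
W(-1) + j(a, z(4, 2))*13 = 2*(-1)/(4 - 1) + (-7 + 6*3)*13 = 2*(-1)/3 + (-7 + 18)*13 = 2*(-1)*(⅓) + 11*13 = -⅔ + 143 = 427/3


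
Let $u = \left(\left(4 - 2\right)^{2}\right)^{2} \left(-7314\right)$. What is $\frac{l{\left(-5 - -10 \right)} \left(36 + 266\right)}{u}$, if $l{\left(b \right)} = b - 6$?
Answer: $\frac{151}{58512} \approx 0.0025807$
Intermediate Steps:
$l{\left(b \right)} = -6 + b$
$u = -117024$ ($u = \left(2^{2}\right)^{2} \left(-7314\right) = 4^{2} \left(-7314\right) = 16 \left(-7314\right) = -117024$)
$\frac{l{\left(-5 - -10 \right)} \left(36 + 266\right)}{u} = \frac{\left(-6 - -5\right) \left(36 + 266\right)}{-117024} = \left(-6 + \left(-5 + 10\right)\right) 302 \left(- \frac{1}{117024}\right) = \left(-6 + 5\right) 302 \left(- \frac{1}{117024}\right) = \left(-1\right) 302 \left(- \frac{1}{117024}\right) = \left(-302\right) \left(- \frac{1}{117024}\right) = \frac{151}{58512}$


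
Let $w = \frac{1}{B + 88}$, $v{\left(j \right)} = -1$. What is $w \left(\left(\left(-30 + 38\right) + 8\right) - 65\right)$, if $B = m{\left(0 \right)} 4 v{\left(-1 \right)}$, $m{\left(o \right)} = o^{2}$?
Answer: $- \frac{49}{88} \approx -0.55682$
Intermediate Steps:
$B = 0$ ($B = 0^{2} \cdot 4 \left(-1\right) = 0 \cdot 4 \left(-1\right) = 0 \left(-1\right) = 0$)
$w = \frac{1}{88}$ ($w = \frac{1}{0 + 88} = \frac{1}{88} \approx 0.011364$)
$w \left(\left(\left(-30 + 38\right) + 8\right) - 65\right) = \frac{\left(\left(-30 + 38\right) + 8\right) - 65}{88} = \frac{\left(8 + 8\right) - 65}{88} = \frac{16 - 65}{88} = \frac{1}{88} \left(-49\right) = - \frac{49}{88}$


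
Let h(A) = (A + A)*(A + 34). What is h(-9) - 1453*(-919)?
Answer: 1334857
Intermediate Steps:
h(A) = 2*A*(34 + A) (h(A) = (2*A)*(34 + A) = 2*A*(34 + A))
h(-9) - 1453*(-919) = 2*(-9)*(34 - 9) - 1453*(-919) = 2*(-9)*25 + 1335307 = -450 + 1335307 = 1334857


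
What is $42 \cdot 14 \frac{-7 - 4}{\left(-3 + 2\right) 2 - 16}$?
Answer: $\frac{1078}{3} \approx 359.33$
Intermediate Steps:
$42 \cdot 14 \frac{-7 - 4}{\left(-3 + 2\right) 2 - 16} = 588 \left(- \frac{11}{\left(-1\right) 2 - 16}\right) = 588 \left(- \frac{11}{-2 - 16}\right) = 588 \left(- \frac{11}{-18}\right) = 588 \left(\left(-11\right) \left(- \frac{1}{18}\right)\right) = 588 \cdot \frac{11}{18} = \frac{1078}{3}$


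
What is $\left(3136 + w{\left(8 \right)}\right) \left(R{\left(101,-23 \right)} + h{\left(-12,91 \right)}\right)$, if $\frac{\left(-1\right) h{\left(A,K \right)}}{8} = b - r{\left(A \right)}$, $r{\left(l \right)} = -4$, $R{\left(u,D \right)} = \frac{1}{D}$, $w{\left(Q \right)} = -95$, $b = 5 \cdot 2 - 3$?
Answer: $- \frac{6158025}{23} \approx -2.6774 \cdot 10^{5}$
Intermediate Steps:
$b = 7$ ($b = 10 - 3 = 7$)
$h{\left(A,K \right)} = -88$ ($h{\left(A,K \right)} = - 8 \left(7 - -4\right) = - 8 \left(7 + 4\right) = \left(-8\right) 11 = -88$)
$\left(3136 + w{\left(8 \right)}\right) \left(R{\left(101,-23 \right)} + h{\left(-12,91 \right)}\right) = \left(3136 - 95\right) \left(\frac{1}{-23} - 88\right) = 3041 \left(- \frac{1}{23} - 88\right) = 3041 \left(- \frac{2025}{23}\right) = - \frac{6158025}{23}$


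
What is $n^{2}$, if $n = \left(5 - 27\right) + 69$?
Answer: $2209$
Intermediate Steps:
$n = 47$ ($n = -22 + 69 = 47$)
$n^{2} = 47^{2} = 2209$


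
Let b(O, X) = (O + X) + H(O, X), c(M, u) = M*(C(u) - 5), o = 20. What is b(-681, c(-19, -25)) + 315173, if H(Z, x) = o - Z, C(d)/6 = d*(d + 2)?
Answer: 249738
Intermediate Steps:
C(d) = 6*d*(2 + d) (C(d) = 6*(d*(d + 2)) = 6*(d*(2 + d)) = 6*d*(2 + d))
H(Z, x) = 20 - Z
c(M, u) = M*(-5 + 6*u*(2 + u)) (c(M, u) = M*(6*u*(2 + u) - 5) = M*(-5 + 6*u*(2 + u)))
b(O, X) = 20 + X (b(O, X) = (O + X) + (20 - O) = 20 + X)
b(-681, c(-19, -25)) + 315173 = (20 - 19*(-5 + 6*(-25)*(2 - 25))) + 315173 = (20 - 19*(-5 + 6*(-25)*(-23))) + 315173 = (20 - 19*(-5 + 3450)) + 315173 = (20 - 19*3445) + 315173 = (20 - 65455) + 315173 = -65435 + 315173 = 249738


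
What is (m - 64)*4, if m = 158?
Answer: 376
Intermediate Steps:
(m - 64)*4 = (158 - 64)*4 = 94*4 = 376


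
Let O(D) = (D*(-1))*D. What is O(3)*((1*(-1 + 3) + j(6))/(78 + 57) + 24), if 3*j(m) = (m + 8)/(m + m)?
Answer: -58363/270 ≈ -216.16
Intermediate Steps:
j(m) = (8 + m)/(6*m) (j(m) = ((m + 8)/(m + m))/3 = ((8 + m)/((2*m)))/3 = ((8 + m)*(1/(2*m)))/3 = ((8 + m)/(2*m))/3 = (8 + m)/(6*m))
O(D) = -D² (O(D) = (-D)*D = -D²)
O(3)*((1*(-1 + 3) + j(6))/(78 + 57) + 24) = (-1*3²)*((1*(-1 + 3) + (⅙)*(8 + 6)/6)/(78 + 57) + 24) = (-1*9)*((1*2 + (⅙)*(⅙)*14)/135 + 24) = -9*((2 + 7/18)*(1/135) + 24) = -9*((43/18)*(1/135) + 24) = -9*(43/2430 + 24) = -9*58363/2430 = -58363/270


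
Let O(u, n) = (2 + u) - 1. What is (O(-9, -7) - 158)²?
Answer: 27556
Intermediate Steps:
O(u, n) = 1 + u
(O(-9, -7) - 158)² = ((1 - 9) - 158)² = (-8 - 158)² = (-166)² = 27556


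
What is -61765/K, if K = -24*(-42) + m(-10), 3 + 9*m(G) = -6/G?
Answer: -926475/15116 ≈ -61.291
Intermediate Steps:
m(G) = -⅓ - 2/(3*G) (m(G) = -⅓ + (-6/G)/9 = -⅓ - 2/(3*G))
K = 15116/15 (K = -24*(-42) + (⅓)*(-2 - 1*(-10))/(-10) = 1008 + (⅓)*(-⅒)*(-2 + 10) = 1008 + (⅓)*(-⅒)*8 = 1008 - 4/15 = 15116/15 ≈ 1007.7)
-61765/K = -61765/15116/15 = -61765*15/15116 = -926475/15116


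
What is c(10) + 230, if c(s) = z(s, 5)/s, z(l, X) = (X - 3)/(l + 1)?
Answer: 12651/55 ≈ 230.02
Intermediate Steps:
z(l, X) = (-3 + X)/(1 + l)
c(s) = 2/(s*(1 + s)) (c(s) = ((-3 + 5)/(1 + s))/s = (2/(1 + s))/s = 2/(s*(1 + s)))
c(10) + 230 = 2/(10*(1 + 10)) + 230 = 2*(⅒)/11 + 230 = 2*(⅒)*(1/11) + 230 = 1/55 + 230 = 12651/55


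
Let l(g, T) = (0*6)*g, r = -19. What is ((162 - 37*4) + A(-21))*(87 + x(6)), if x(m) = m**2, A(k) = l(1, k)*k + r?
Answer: -615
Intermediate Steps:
l(g, T) = 0 (l(g, T) = 0*g = 0)
A(k) = -19 (A(k) = 0*k - 19 = 0 - 19 = -19)
((162 - 37*4) + A(-21))*(87 + x(6)) = ((162 - 37*4) - 19)*(87 + 6**2) = ((162 - 1*148) - 19)*(87 + 36) = ((162 - 148) - 19)*123 = (14 - 19)*123 = -5*123 = -615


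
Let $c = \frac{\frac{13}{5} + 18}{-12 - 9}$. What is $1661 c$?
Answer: $- \frac{171083}{105} \approx -1629.4$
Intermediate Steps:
$c = - \frac{103}{105}$ ($c = \frac{13 \cdot \frac{1}{5} + 18}{-21} = \left(\frac{13}{5} + 18\right) \left(- \frac{1}{21}\right) = \frac{103}{5} \left(- \frac{1}{21}\right) = - \frac{103}{105} \approx -0.98095$)
$1661 c = 1661 \left(- \frac{103}{105}\right) = - \frac{171083}{105}$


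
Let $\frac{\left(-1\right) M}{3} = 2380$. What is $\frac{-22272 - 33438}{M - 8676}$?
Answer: $\frac{9285}{2636} \approx 3.5224$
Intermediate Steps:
$M = -7140$ ($M = \left(-3\right) 2380 = -7140$)
$\frac{-22272 - 33438}{M - 8676} = \frac{-22272 - 33438}{-7140 - 8676} = - \frac{55710}{-15816} = \left(-55710\right) \left(- \frac{1}{15816}\right) = \frac{9285}{2636}$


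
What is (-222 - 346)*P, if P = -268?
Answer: 152224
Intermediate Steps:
(-222 - 346)*P = (-222 - 346)*(-268) = -568*(-268) = 152224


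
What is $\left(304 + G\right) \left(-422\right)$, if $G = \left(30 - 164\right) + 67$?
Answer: $-100014$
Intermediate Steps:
$G = -67$ ($G = -134 + 67 = -67$)
$\left(304 + G\right) \left(-422\right) = \left(304 - 67\right) \left(-422\right) = 237 \left(-422\right) = -100014$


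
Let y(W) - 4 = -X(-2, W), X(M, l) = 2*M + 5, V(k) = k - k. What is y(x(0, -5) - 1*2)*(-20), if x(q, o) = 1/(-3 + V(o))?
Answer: -60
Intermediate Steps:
V(k) = 0
x(q, o) = -1/3 (x(q, o) = 1/(-3 + 0) = 1/(-3) = -1/3)
X(M, l) = 5 + 2*M
y(W) = 3 (y(W) = 4 - (5 + 2*(-2)) = 4 - (5 - 4) = 4 - 1*1 = 4 - 1 = 3)
y(x(0, -5) - 1*2)*(-20) = 3*(-20) = -60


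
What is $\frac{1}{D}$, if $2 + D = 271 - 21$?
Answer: $\frac{1}{248} \approx 0.0040323$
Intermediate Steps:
$D = 248$ ($D = -2 + \left(271 - 21\right) = -2 + 250 = 248$)
$\frac{1}{D} = \frac{1}{248}$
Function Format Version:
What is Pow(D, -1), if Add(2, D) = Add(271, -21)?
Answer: Rational(1, 248) ≈ 0.0040323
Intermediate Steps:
D = 248 (D = Add(-2, Add(271, -21)) = Add(-2, 250) = 248)
Pow(D, -1) = Pow(248, -1) = Rational(1, 248)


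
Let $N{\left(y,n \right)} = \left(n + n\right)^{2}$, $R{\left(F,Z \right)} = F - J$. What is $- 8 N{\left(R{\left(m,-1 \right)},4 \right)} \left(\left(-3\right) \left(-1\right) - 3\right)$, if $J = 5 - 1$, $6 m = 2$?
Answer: $0$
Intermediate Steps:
$m = \frac{1}{3}$ ($m = \frac{1}{6} \cdot 2 = \frac{1}{3} \approx 0.33333$)
$J = 4$
$R{\left(F,Z \right)} = -4 + F$ ($R{\left(F,Z \right)} = F - 4 = -4 + F$)
$N{\left(y,n \right)} = 4 n^{2}$ ($N{\left(y,n \right)} = \left(2 n\right)^{2} = 4 n^{2}$)
$- 8 N{\left(R{\left(m,-1 \right)},4 \right)} \left(\left(-3\right) \left(-1\right) - 3\right) = - 8 \cdot 4 \cdot 4^{2} \left(\left(-3\right) \left(-1\right) - 3\right) = - 8 \cdot 4 \cdot 16 \left(3 - 3\right) = \left(-8\right) 64 \cdot 0 = \left(-512\right) 0 = 0$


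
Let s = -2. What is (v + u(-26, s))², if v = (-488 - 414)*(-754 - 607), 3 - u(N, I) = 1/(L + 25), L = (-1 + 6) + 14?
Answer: 2917674132219001/1936 ≈ 1.5071e+12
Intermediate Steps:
L = 19 (L = 5 + 14 = 19)
u(N, I) = 131/44 (u(N, I) = 3 - 1/(19 + 25) = 3 - 1/44 = 131/44)
v = 1227622 (v = -902*(-1361) = 1227622)
(v + u(-26, s))² = (1227622 + 131/44)² = (54015499/44)² = 2917674132219001/1936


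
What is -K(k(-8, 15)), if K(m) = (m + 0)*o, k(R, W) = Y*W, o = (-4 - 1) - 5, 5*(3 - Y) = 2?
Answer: 390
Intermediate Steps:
Y = 13/5 (Y = 3 - ⅕*2 = 3 - ⅖ = 13/5 ≈ 2.6000)
o = -10 (o = -5 - 5 = -10)
k(R, W) = 13*W/5
K(m) = -10*m (K(m) = (m + 0)*(-10) = m*(-10) = -10*m)
-K(k(-8, 15)) = -(-10)*(13/5)*15 = -(-10)*39 = -1*(-390) = 390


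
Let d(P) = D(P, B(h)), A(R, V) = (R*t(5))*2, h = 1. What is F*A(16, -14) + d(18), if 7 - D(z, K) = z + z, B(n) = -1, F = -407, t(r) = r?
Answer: -65149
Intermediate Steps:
A(R, V) = 10*R (A(R, V) = (R*5)*2 = (5*R)*2 = 10*R)
D(z, K) = 7 - 2*z (D(z, K) = 7 - (z + z) = 7 - 2*z)
d(P) = 7 - 2*P
F*A(16, -14) + d(18) = -4070*16 + (7 - 2*18) = -407*160 + (7 - 36) = -65120 - 29 = -65149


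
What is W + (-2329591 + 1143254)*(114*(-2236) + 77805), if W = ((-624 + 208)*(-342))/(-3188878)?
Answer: 334990193105854221/1594439 ≈ 2.1010e+11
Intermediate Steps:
W = -71136/1594439 (W = -416*(-342)*(-1/3188878) = 142272*(-1/3188878) = -71136/1594439 ≈ -0.044615)
W + (-2329591 + 1143254)*(114*(-2236) + 77805) = -71136/1594439 + (-2329591 + 1143254)*(114*(-2236) + 77805) = -71136/1594439 - 1186337*(-254904 + 77805) = -71136/1594439 - 1186337*(-177099) = -71136/1594439 + 210099096363 = 334990193105854221/1594439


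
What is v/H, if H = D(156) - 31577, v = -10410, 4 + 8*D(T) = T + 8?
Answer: 3470/10519 ≈ 0.32988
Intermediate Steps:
D(T) = ½ + T/8 (D(T) = -½ + (T + 8)/8 = -½ + (8 + T)/8 = -½ + (1 + T/8) = ½ + T/8)
H = -31557 (H = (½ + (⅛)*156) - 31577 = (½ + 39/2) - 31577 = 20 - 31577 = -31557)
v/H = -10410/(-31557) = -10410*(-1/31557) = 3470/10519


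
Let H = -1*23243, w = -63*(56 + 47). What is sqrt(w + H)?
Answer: 2*I*sqrt(7433) ≈ 172.43*I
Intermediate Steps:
w = -6489 (w = -63*103 = -6489)
H = -23243
sqrt(w + H) = sqrt(-6489 - 23243) = sqrt(-29732) = 2*I*sqrt(7433)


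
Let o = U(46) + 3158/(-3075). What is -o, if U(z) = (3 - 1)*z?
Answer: -279742/3075 ≈ -90.973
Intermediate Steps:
U(z) = 2*z
o = 279742/3075 (o = 2*46 + 3158/(-3075) = 92 + 3158*(-1/3075) = 92 - 3158/3075 = 279742/3075 ≈ 90.973)
-o = -1*279742/3075 = -279742/3075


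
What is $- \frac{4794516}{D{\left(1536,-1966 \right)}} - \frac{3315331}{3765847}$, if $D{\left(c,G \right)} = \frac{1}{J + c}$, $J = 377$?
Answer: $- \frac{34540006401949807}{3765847} \approx -9.1719 \cdot 10^{9}$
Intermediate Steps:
$D{\left(c,G \right)} = \frac{1}{377 + c}$
$- \frac{4794516}{D{\left(1536,-1966 \right)}} - \frac{3315331}{3765847} = - \frac{4794516}{\frac{1}{377 + 1536}} - \frac{3315331}{3765847} = - \frac{4794516}{\frac{1}{1913}} - \frac{3315331}{3765847} = - 4794516 \frac{1}{\frac{1}{1913}} - \frac{3315331}{3765847} = \left(-4794516\right) 1913 - \frac{3315331}{3765847} = -9171909108 - \frac{3315331}{3765847} = - \frac{34540006401949807}{3765847}$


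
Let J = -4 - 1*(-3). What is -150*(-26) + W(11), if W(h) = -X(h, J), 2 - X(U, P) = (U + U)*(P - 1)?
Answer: 3854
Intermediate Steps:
J = -1 (J = -4 + 3 = -1)
X(U, P) = 2 - 2*U*(-1 + P) (X(U, P) = 2 - (U + U)*(P - 1) = 2 - 2*U*(-1 + P))
W(h) = -2 - 4*h (W(h) = -(2 + 2*h - 2*(-1)*h) = -(2 + 2*h + 2*h) = -(2 + 4*h) = -2 - 4*h)
-150*(-26) + W(11) = -150*(-26) + (-2 - 4*11) = 3900 + (-2 - 44) = 3900 - 46 = 3854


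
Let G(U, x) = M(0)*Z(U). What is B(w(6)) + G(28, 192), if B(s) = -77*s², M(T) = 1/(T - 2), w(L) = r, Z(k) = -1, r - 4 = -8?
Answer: -2463/2 ≈ -1231.5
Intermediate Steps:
r = -4 (r = 4 - 8 = -4)
w(L) = -4
M(T) = 1/(-2 + T)
G(U, x) = ½ (G(U, x) = -1/(-2 + 0) = -1/(-2) = -½*(-1) = ½)
B(w(6)) + G(28, 192) = -77*(-4)² + ½ = -77*16 + ½ = -1232 + ½ = -2463/2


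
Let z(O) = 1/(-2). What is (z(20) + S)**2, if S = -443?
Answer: 786769/4 ≈ 1.9669e+5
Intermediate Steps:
z(O) = -1/2
(z(20) + S)**2 = (-1/2 - 443)**2 = (-887/2)**2 = 786769/4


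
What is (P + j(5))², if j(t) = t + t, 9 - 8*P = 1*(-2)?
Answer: 8281/64 ≈ 129.39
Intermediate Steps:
P = 11/8 (P = 9/8 - (-2)/8 = 9/8 - ⅛*(-2) = 9/8 + ¼ = 11/8 ≈ 1.3750)
j(t) = 2*t
(P + j(5))² = (11/8 + 2*5)² = (11/8 + 10)² = (91/8)² = 8281/64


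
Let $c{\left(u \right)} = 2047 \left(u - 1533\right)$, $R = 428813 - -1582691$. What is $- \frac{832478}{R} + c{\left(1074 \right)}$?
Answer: $- \frac{944977840135}{1005752} \approx -9.3957 \cdot 10^{5}$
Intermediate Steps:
$R = 2011504$ ($R = 428813 + 1582691 = 2011504$)
$c{\left(u \right)} = -3138051 + 2047 u$ ($c{\left(u \right)} = 2047 \left(-1533 + u\right) = -3138051 + 2047 u$)
$- \frac{832478}{R} + c{\left(1074 \right)} = - \frac{832478}{2011504} + \left(-3138051 + 2047 \cdot 1074\right) = \left(-832478\right) \frac{1}{2011504} + \left(-3138051 + 2198478\right) = - \frac{416239}{1005752} - 939573 = - \frac{944977840135}{1005752}$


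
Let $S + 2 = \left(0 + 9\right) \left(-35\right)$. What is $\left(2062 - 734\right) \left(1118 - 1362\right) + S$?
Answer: $-324349$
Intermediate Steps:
$S = -317$ ($S = -2 + \left(0 + 9\right) \left(-35\right) = -2 + 9 \left(-35\right) = -2 - 315 = -317$)
$\left(2062 - 734\right) \left(1118 - 1362\right) + S = \left(2062 - 734\right) \left(1118 - 1362\right) - 317 = 1328 \left(-244\right) - 317 = -324032 - 317 = -324349$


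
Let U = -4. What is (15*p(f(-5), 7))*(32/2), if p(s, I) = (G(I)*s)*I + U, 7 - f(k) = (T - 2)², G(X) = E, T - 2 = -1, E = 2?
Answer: 19200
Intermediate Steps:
T = 1 (T = 2 - 1 = 1)
G(X) = 2
f(k) = 6 (f(k) = 7 - (1 - 2)² = 7 - 1*(-1)² = 7 - 1*1 = 7 - 1 = 6)
p(s, I) = -4 + 2*I*s (p(s, I) = (2*s)*I - 4 = 2*I*s - 4 = -4 + 2*I*s)
(15*p(f(-5), 7))*(32/2) = (15*(-4 + 2*7*6))*(32/2) = (15*(-4 + 84))*(32*(½)) = (15*80)*16 = 1200*16 = 19200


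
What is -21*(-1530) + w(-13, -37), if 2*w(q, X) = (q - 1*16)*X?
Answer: 65333/2 ≈ 32667.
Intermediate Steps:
w(q, X) = X*(-16 + q)/2 (w(q, X) = ((q - 1*16)*X)/2 = ((q - 16)*X)/2 = ((-16 + q)*X)/2 = (X*(-16 + q))/2 = X*(-16 + q)/2)
-21*(-1530) + w(-13, -37) = -21*(-1530) + (½)*(-37)*(-16 - 13) = 32130 + (½)*(-37)*(-29) = 32130 + 1073/2 = 65333/2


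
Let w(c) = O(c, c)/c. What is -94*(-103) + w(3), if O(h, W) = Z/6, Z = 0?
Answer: 9682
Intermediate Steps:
O(h, W) = 0 (O(h, W) = 0/6 = 0*(⅙) = 0)
w(c) = 0 (w(c) = 0/c = 0)
-94*(-103) + w(3) = -94*(-103) + 0 = 9682 + 0 = 9682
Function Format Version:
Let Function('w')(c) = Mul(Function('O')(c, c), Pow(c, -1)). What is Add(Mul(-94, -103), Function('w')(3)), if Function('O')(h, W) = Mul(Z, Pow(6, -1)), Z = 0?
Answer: 9682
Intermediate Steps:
Function('O')(h, W) = 0 (Function('O')(h, W) = Mul(0, Pow(6, -1)) = Mul(0, Rational(1, 6)) = 0)
Function('w')(c) = 0 (Function('w')(c) = Mul(0, Pow(c, -1)) = 0)
Add(Mul(-94, -103), Function('w')(3)) = Add(Mul(-94, -103), 0) = Add(9682, 0) = 9682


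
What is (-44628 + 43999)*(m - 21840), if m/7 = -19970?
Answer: 101665270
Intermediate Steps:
m = -139790 (m = 7*(-19970) = -139790)
(-44628 + 43999)*(m - 21840) = (-44628 + 43999)*(-139790 - 21840) = -629*(-161630) = 101665270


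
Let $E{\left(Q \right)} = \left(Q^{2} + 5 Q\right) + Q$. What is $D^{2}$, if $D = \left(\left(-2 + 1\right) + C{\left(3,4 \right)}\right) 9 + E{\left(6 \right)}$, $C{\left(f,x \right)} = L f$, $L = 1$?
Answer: $8100$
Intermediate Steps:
$C{\left(f,x \right)} = f$ ($C{\left(f,x \right)} = 1 f = f$)
$E{\left(Q \right)} = Q^{2} + 6 Q$
$D = 90$ ($D = \left(\left(-2 + 1\right) + 3\right) 9 + 6 \left(6 + 6\right) = \left(-1 + 3\right) 9 + 6 \cdot 12 = 2 \cdot 9 + 72 = 18 + 72 = 90$)
$D^{2} = 90^{2} = 8100$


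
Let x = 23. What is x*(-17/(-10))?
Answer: 391/10 ≈ 39.100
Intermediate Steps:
x*(-17/(-10)) = 23*(-17/(-10)) = 23*(-17*(-1/10)) = 23*(17/10) = 391/10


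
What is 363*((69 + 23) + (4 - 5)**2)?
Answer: 33759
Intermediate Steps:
363*((69 + 23) + (4 - 5)**2) = 363*(92 + (-1)**2) = 363*(92 + 1) = 363*93 = 33759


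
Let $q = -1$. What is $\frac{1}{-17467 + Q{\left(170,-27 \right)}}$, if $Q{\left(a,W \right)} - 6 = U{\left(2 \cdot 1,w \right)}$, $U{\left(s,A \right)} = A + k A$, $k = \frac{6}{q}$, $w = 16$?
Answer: $- \frac{1}{17541} \approx -5.7009 \cdot 10^{-5}$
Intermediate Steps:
$k = -6$ ($k = \frac{6}{-1} = 6 \left(-1\right) = -6$)
$U{\left(s,A \right)} = - 5 A$ ($U{\left(s,A \right)} = A - 6 A = - 5 A$)
$Q{\left(a,W \right)} = -74$ ($Q{\left(a,W \right)} = 6 - 80 = -74$)
$\frac{1}{-17467 + Q{\left(170,-27 \right)}} = \frac{1}{-17467 - 74} = \frac{1}{-17541} = - \frac{1}{17541}$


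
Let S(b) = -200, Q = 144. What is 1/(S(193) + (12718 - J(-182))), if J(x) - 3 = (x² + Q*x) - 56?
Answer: 1/5655 ≈ 0.00017683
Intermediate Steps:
J(x) = -53 + x² + 144*x (J(x) = 3 + ((x² + 144*x) - 56) = 3 + (-56 + x² + 144*x) = -53 + x² + 144*x)
1/(S(193) + (12718 - J(-182))) = 1/(-200 + (12718 - (-53 + (-182)² + 144*(-182)))) = 1/(-200 + (12718 - (-53 + 33124 - 26208))) = 1/(-200 + (12718 - 1*6863)) = 1/(-200 + (12718 - 6863)) = 1/(-200 + 5855) = 1/5655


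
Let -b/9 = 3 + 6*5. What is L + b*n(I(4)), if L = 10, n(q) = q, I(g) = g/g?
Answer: -287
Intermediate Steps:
I(g) = 1
b = -297 (b = -9*(3 + 6*5) = -9*(3 + 30) = -9*33 = -297)
L + b*n(I(4)) = 10 - 297*1 = 10 - 297 = -287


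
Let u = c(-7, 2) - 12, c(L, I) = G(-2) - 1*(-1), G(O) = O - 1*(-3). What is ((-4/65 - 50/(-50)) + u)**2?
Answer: 346921/4225 ≈ 82.111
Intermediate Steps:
G(O) = 3 + O (G(O) = O + 3 = 3 + O)
c(L, I) = 2 (c(L, I) = (3 - 2) - 1*(-1) = 1 + 1 = 2)
u = -10 (u = 2 - 12 = -10)
((-4/65 - 50/(-50)) + u)**2 = ((-4/65 - 50/(-50)) - 10)**2 = ((-4*1/65 - 50*(-1/50)) - 10)**2 = ((-4/65 + 1) - 10)**2 = (61/65 - 10)**2 = (-589/65)**2 = 346921/4225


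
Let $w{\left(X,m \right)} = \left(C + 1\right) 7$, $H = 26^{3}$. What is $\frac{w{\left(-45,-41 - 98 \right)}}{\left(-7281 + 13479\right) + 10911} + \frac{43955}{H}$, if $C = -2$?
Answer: $\frac{751903063}{300707784} \approx 2.5004$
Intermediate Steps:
$H = 17576$
$w{\left(X,m \right)} = -7$ ($w{\left(X,m \right)} = \left(-2 + 1\right) 7 = \left(-1\right) 7 = -7$)
$\frac{w{\left(-45,-41 - 98 \right)}}{\left(-7281 + 13479\right) + 10911} + \frac{43955}{H} = - \frac{7}{\left(-7281 + 13479\right) + 10911} + \frac{43955}{17576} = - \frac{7}{6198 + 10911} + 43955 \cdot \frac{1}{17576} = - \frac{7}{17109} + \frac{43955}{17576} = \frac{751903063}{300707784}$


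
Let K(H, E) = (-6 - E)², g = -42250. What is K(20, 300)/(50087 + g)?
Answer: 5508/461 ≈ 11.948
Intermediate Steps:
K(20, 300)/(50087 + g) = (6 + 300)²/(50087 - 42250) = 306²/7837 = 93636*(1/7837) = 5508/461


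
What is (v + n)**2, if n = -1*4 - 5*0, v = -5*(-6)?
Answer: 676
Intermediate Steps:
v = 30
n = -4 (n = -4 + 0 = -4)
(v + n)**2 = (30 - 4)**2 = 26**2 = 676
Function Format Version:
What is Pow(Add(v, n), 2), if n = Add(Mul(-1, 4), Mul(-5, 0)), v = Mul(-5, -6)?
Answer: 676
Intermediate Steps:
v = 30
n = -4 (n = Add(-4, 0) = -4)
Pow(Add(v, n), 2) = Pow(Add(30, -4), 2) = Pow(26, 2) = 676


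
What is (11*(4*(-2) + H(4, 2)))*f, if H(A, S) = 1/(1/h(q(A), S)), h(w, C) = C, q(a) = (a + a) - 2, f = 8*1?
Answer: -528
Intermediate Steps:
f = 8
q(a) = -2 + 2*a (q(a) = 2*a - 2 = -2 + 2*a)
H(A, S) = S (H(A, S) = 1/(1/S) = S)
(11*(4*(-2) + H(4, 2)))*f = (11*(4*(-2) + 2))*8 = (11*(-8 + 2))*8 = (11*(-6))*8 = -66*8 = -528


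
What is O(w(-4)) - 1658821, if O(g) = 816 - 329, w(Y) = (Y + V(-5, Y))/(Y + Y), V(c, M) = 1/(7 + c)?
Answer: -1658334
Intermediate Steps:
w(Y) = (½ + Y)/(2*Y) (w(Y) = (Y + 1/(7 - 5))/(Y + Y) = (Y + 1/2)/((2*Y)) = (Y + ½)*(1/(2*Y)) = (½ + Y)*(1/(2*Y)) = (½ + Y)/(2*Y))
O(g) = 487
O(w(-4)) - 1658821 = 487 - 1658821 = -1658334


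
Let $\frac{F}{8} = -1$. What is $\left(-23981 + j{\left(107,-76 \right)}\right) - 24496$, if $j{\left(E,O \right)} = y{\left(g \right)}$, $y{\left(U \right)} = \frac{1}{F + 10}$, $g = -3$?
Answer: $- \frac{96953}{2} \approx -48477.0$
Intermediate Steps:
$F = -8$ ($F = 8 \left(-1\right) = -8$)
$y{\left(U \right)} = \frac{1}{2}$ ($y{\left(U \right)} = \frac{1}{-8 + 10} = \frac{1}{2}$)
$j{\left(E,O \right)} = \frac{1}{2}$
$\left(-23981 + j{\left(107,-76 \right)}\right) - 24496 = \left(-23981 + \frac{1}{2}\right) - 24496 = - \frac{47961}{2} - 24496 = - \frac{96953}{2}$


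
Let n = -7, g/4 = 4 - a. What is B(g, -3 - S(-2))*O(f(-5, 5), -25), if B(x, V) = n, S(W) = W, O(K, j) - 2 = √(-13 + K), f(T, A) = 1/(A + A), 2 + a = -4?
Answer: -14 - 7*I*√1290/10 ≈ -14.0 - 25.142*I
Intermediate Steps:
a = -6 (a = -2 - 4 = -6)
f(T, A) = 1/(2*A)
g = 40 (g = 4*(4 - 1*(-6)) = 4*(4 + 6) = 4*10 = 40)
O(K, j) = 2 + √(-13 + K)
B(x, V) = -7
B(g, -3 - S(-2))*O(f(-5, 5), -25) = -7*(2 + √(-13 + (½)/5)) = -7*(2 + √(-13 + (½)*(⅕))) = -7*(2 + √(-13 + ⅒)) = -7*(2 + √(-129/10)) = -7*(2 + I*√1290/10) = -14 - 7*I*√1290/10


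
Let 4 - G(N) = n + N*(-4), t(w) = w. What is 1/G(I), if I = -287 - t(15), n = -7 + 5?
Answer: -1/1202 ≈ -0.00083195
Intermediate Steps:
n = -2
I = -302 (I = -287 - 1*15 = -287 - 15 = -302)
G(N) = 6 + 4*N (G(N) = 4 - (-2 + N*(-4)) = 4 - (-2 - 4*N) = 4 + (2 + 4*N) = 6 + 4*N)
1/G(I) = 1/(6 + 4*(-302)) = 1/(6 - 1208) = 1/(-1202) = -1/1202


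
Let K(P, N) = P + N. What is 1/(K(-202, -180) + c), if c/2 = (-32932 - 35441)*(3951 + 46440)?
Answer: -1/6890768068 ≈ -1.4512e-10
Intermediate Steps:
K(P, N) = N + P
c = -6890767686 (c = 2*((-32932 - 35441)*(3951 + 46440)) = 2*(-68373*50391) = 2*(-3445383843) = -6890767686)
1/(K(-202, -180) + c) = 1/((-180 - 202) - 6890767686) = 1/(-382 - 6890767686) = 1/(-6890768068) = -1/6890768068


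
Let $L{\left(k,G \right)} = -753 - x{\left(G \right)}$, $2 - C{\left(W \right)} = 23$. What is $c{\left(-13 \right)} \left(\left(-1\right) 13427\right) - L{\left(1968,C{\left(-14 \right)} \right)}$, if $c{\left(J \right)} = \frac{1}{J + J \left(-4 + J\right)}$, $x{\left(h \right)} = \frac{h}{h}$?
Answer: $\frac{143405}{208} \approx 689.45$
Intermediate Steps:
$x{\left(h \right)} = 1$
$C{\left(W \right)} = -21$ ($C{\left(W \right)} = 2 - 23 = -21$)
$L{\left(k,G \right)} = -754$ ($L{\left(k,G \right)} = -753 - 1 = -754$)
$c{\left(-13 \right)} \left(\left(-1\right) 13427\right) - L{\left(1968,C{\left(-14 \right)} \right)} = \frac{1}{\left(-13\right) \left(-3 - 13\right)} \left(\left(-1\right) 13427\right) - -754 = - \frac{1}{13 \left(-16\right)} \left(-13427\right) + 754 = \left(- \frac{1}{13}\right) \left(- \frac{1}{16}\right) \left(-13427\right) + 754 = \frac{1}{208} \left(-13427\right) + 754 = - \frac{13427}{208} + 754 = \frac{143405}{208}$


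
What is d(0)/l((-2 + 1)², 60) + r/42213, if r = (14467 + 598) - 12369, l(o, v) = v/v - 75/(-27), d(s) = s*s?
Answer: 2696/42213 ≈ 0.063867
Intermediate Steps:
d(s) = s²
l(o, v) = 34/9 (l(o, v) = 1 - 75*(-1/27) = 1 + 25/9 = 34/9)
r = 2696 (r = 15065 - 12369 = 2696)
d(0)/l((-2 + 1)², 60) + r/42213 = 0²/(34/9) + 2696/42213 = 0*(9/34) + 2696*(1/42213) = 0 + 2696/42213 = 2696/42213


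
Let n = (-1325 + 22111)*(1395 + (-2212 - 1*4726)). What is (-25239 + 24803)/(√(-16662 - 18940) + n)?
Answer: 25117261964/6637455270704203 + 218*I*√35602/6637455270704203 ≈ 3.7842e-6 + 6.1972e-12*I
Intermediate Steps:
n = -115216798 (n = 20786*(1395 + (-2212 - 4726)) = 20786*(1395 - 6938) = 20786*(-5543) = -115216798)
(-25239 + 24803)/(√(-16662 - 18940) + n) = (-25239 + 24803)/(√(-16662 - 18940) - 115216798) = -436/(√(-35602) - 115216798) = -436/(I*√35602 - 115216798) = -436/(-115216798 + I*√35602)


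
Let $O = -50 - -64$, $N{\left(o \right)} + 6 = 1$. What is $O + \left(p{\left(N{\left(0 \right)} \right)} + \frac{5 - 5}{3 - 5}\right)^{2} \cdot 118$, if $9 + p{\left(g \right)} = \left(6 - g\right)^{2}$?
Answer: $1480206$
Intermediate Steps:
$N{\left(o \right)} = -5$ ($N{\left(o \right)} = -6 + 1 = -5$)
$p{\left(g \right)} = -9 + \left(6 - g\right)^{2}$
$O = 14$ ($O = -50 + 64 = 14$)
$O + \left(p{\left(N{\left(0 \right)} \right)} + \frac{5 - 5}{3 - 5}\right)^{2} \cdot 118 = 14 + \left(\left(-9 + \left(-6 - 5\right)^{2}\right) + \frac{5 - 5}{3 - 5}\right)^{2} \cdot 118 = 14 + \left(\left(-9 + \left(-11\right)^{2}\right) + \frac{0}{-2}\right)^{2} \cdot 118 = 14 + \left(\left(-9 + 121\right) + 0 \left(- \frac{1}{2}\right)\right)^{2} \cdot 118 = 14 + \left(112 + 0\right)^{2} \cdot 118 = 14 + 112^{2} \cdot 118 = 14 + 12544 \cdot 118 = 14 + 1480192 = 1480206$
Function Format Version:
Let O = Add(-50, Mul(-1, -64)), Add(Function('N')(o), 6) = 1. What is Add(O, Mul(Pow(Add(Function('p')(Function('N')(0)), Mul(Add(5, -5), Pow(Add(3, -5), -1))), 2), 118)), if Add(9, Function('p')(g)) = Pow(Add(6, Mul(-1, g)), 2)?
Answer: 1480206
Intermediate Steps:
Function('N')(o) = -5 (Function('N')(o) = Add(-6, 1) = -5)
Function('p')(g) = Add(-9, Pow(Add(6, Mul(-1, g)), 2))
O = 14 (O = Add(-50, 64) = 14)
Add(O, Mul(Pow(Add(Function('p')(Function('N')(0)), Mul(Add(5, -5), Pow(Add(3, -5), -1))), 2), 118)) = Add(14, Mul(Pow(Add(Add(-9, Pow(Add(-6, -5), 2)), Mul(Add(5, -5), Pow(Add(3, -5), -1))), 2), 118)) = Add(14, Mul(Pow(Add(Add(-9, Pow(-11, 2)), Mul(0, Pow(-2, -1))), 2), 118)) = Add(14, Mul(Pow(Add(Add(-9, 121), Mul(0, Rational(-1, 2))), 2), 118)) = Add(14, Mul(Pow(Add(112, 0), 2), 118)) = Add(14, Mul(Pow(112, 2), 118)) = Add(14, Mul(12544, 118)) = Add(14, 1480192) = 1480206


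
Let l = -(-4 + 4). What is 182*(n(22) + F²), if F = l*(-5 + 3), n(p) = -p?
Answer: -4004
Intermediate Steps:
l = 0 (l = -1*0 = 0)
F = 0 (F = 0*(-5 + 3) = 0*(-2) = 0)
182*(n(22) + F²) = 182*(-1*22 + 0²) = 182*(-22 + 0) = 182*(-22) = -4004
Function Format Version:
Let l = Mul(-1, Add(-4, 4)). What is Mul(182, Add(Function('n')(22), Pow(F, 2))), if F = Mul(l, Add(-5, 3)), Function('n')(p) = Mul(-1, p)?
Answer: -4004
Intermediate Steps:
l = 0 (l = Mul(-1, 0) = 0)
F = 0 (F = Mul(0, Add(-5, 3)) = Mul(0, -2) = 0)
Mul(182, Add(Function('n')(22), Pow(F, 2))) = Mul(182, Add(Mul(-1, 22), Pow(0, 2))) = Mul(182, Add(-22, 0)) = Mul(182, -22) = -4004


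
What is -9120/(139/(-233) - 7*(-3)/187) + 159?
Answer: 20036121/1055 ≈ 18992.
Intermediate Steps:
-9120/(139/(-233) - 7*(-3)/187) + 159 = -9120/(139*(-1/233) + 21*(1/187)) + 159 = -9120/(-139/233 + 21/187) + 159 = -9120/(-21100/43571) + 159 = -9120*(-43571)/21100 + 159 = -20*(-4967094/5275) + 159 = 19868376/1055 + 159 = 20036121/1055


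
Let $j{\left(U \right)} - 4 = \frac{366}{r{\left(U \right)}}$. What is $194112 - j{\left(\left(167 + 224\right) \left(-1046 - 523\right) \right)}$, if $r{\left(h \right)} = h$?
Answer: $\frac{39693727366}{204493} \approx 1.9411 \cdot 10^{5}$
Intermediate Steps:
$j{\left(U \right)} = 4 + \frac{366}{U}$
$194112 - j{\left(\left(167 + 224\right) \left(-1046 - 523\right) \right)} = 194112 - \left(4 + \frac{366}{\left(167 + 224\right) \left(-1046 - 523\right)}\right) = 194112 - \left(4 + \frac{366}{391 \left(-1569\right)}\right) = 194112 - \left(4 + \frac{366}{-613479}\right) = 194112 - \left(4 + 366 \left(- \frac{1}{613479}\right)\right) = 194112 - \left(4 - \frac{122}{204493}\right) = 194112 - \frac{817850}{204493} = \frac{39693727366}{204493}$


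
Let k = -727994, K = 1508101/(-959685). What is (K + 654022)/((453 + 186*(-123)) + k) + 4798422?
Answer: 3455659069094457361/720165858015 ≈ 4.7984e+6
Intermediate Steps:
K = -1508101/959685 (K = 1508101*(-1/959685) = -1508101/959685 ≈ -1.5715)
(K + 654022)/((453 + 186*(-123)) + k) + 4798422 = (-1508101/959685 + 654022)/((453 + 186*(-123)) - 727994) + 4798422 = 627653594969/(959685*((453 - 22878) - 727994)) + 4798422 = 627653594969/(959685*(-22425 - 727994)) + 4798422 = (627653594969/959685)/(-750419) + 4798422 = (627653594969/959685)*(-1/750419) + 4798422 = -627653594969/720165858015 + 4798422 = 3455659069094457361/720165858015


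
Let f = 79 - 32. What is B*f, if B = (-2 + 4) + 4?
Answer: 282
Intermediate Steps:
f = 47
B = 6 (B = 2 + 4 = 6)
B*f = 6*47 = 282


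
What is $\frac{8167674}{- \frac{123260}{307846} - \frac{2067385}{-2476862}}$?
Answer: $\frac{1037964427926503308}{55189698765} \approx 1.8807 \cdot 10^{7}$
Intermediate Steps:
$\frac{8167674}{- \frac{123260}{307846} - \frac{2067385}{-2476862}} = \frac{8167674}{\left(-123260\right) \frac{1}{307846} - - \frac{2067385}{2476862}} = \frac{8167674}{- \frac{61630}{153923} + \frac{2067385}{2476862}} = \frac{8167674}{\frac{165569096295}{381246029626}} = 8167674 \cdot \frac{381246029626}{165569096295} = \frac{1037964427926503308}{55189698765}$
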